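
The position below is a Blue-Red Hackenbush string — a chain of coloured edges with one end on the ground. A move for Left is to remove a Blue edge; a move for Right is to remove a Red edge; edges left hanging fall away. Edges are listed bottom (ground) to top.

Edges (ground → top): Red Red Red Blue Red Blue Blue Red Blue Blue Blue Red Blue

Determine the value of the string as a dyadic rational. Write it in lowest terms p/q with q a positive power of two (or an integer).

-2629/1024

Recurse on prefixes of the 13-edge string Red Red Red Blue Red Blue Blue Red Blue Blue Blue Red Blue:
G(R) = {  | 0 } gives -1
G(RR) = {  | -1,0 } gives -2
G(RRR) = {  | -2,-1,0 } gives -3
G(RRRB) = { -3 | -2,-1,0 } gives -5/2
G(RRRBR) = { -3 | -5/2,-2,-1,0 } gives -11/4
G(RRRBRB) = { -3,-11/4 | -5/2,-2,-1,0 } gives -21/8
G(RRRBRBB) = { -3,-11/4,-21/8 | -5/2,-2,-1,0 } gives -41/16
G(RRRBRBBR) = { -3,-11/4,-21/8 | -41/16,-5/2,-2,-1,0 } gives -83/32
G(RRRBRBBRB) = { -3,-11/4,-21/8,-83/32 | -41/16,-5/2,-2,-1,0 } gives -165/64
G(RRRBRBBRBB) = { -3,-11/4,-21/8,-83/32,-165/64 | -41/16,-5/2,-2,-1,0 } gives -329/128
G(RRRBRBBRBBB) = { -3,-11/4,-21/8,-83/32,-165/64,-329/128 | -41/16,-5/2,-2,-1,0 } gives -657/256
G(RRRBRBBRBBBR) = { -3,-11/4,-21/8,-83/32,-165/64,-329/128 | -657/256,-41/16,-5/2,-2,-1,0 } gives -1315/512
G(RRRBRBBRBBBRB) = { -3,-11/4,-21/8,-83/32,-165/64,-329/128,-1315/512 | -657/256,-41/16,-5/2,-2,-1,0 } gives -2629/1024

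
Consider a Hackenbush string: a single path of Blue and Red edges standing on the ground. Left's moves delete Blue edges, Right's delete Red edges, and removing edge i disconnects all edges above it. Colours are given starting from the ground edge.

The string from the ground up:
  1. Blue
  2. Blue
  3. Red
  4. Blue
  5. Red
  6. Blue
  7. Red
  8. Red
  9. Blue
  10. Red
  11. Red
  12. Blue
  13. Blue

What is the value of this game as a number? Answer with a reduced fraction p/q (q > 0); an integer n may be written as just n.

3367/2048

v(B) = { 0 |  } = 1
v(BB) = { 0 1 |  } = 2
v(BBR) = { 0 1 | 2 } = 3/2
v(BBRB) = { 0 1 3/2 | 2 } = 7/4
v(BBRBR) = { 0 1 3/2 | 7/4 2 } = 13/8
v(BBRBRB) = { 0 1 3/2 13/8 | 7/4 2 } = 27/16
v(BBRBRBR) = { 0 1 3/2 13/8 | 27/16 7/4 2 } = 53/32
v(BBRBRBRR) = { 0 1 3/2 13/8 | 53/32 27/16 7/4 2 } = 105/64
v(BBRBRBRRB) = { 0 1 3/2 13/8 105/64 | 53/32 27/16 7/4 2 } = 211/128
v(BBRBRBRRBR) = { 0 1 3/2 13/8 105/64 | 211/128 53/32 27/16 7/4 2 } = 421/256
v(BBRBRBRRBRR) = { 0 1 3/2 13/8 105/64 | 421/256 211/128 53/32 27/16 7/4 2 } = 841/512
v(BBRBRBRRBRRB) = { 0 1 3/2 13/8 105/64 841/512 | 421/256 211/128 53/32 27/16 7/4 2 } = 1683/1024
v(BBRBRBRRBRRBB) = { 0 1 3/2 13/8 105/64 841/512 1683/1024 | 421/256 211/128 53/32 27/16 7/4 2 } = 3367/2048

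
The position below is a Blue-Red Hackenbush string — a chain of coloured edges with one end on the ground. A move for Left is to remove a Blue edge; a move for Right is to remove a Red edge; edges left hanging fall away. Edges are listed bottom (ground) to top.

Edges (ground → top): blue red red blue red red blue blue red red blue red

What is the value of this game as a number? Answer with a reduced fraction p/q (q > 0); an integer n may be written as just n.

Recurse on prefixes of the 12-edge string blue red red blue red red blue blue red red blue red:
edge 1 of 12 (blue): { 0 | · } = 1
edge 2 of 12 (red): { 0 | 1 } = 1/2
edge 3 of 12 (red): { 0 | 1/2,1 } = 1/4
edge 4 of 12 (blue): { 0,1/4 | 1/2,1 } = 3/8
edge 5 of 12 (red): { 0,1/4 | 3/8,1/2,1 } = 5/16
edge 6 of 12 (red): { 0,1/4 | 5/16,3/8,1/2,1 } = 9/32
edge 7 of 12 (blue): { 0,1/4,9/32 | 5/16,3/8,1/2,1 } = 19/64
edge 8 of 12 (blue): { 0,1/4,9/32,19/64 | 5/16,3/8,1/2,1 } = 39/128
edge 9 of 12 (red): { 0,1/4,9/32,19/64 | 39/128,5/16,3/8,1/2,1 } = 77/256
edge 10 of 12 (red): { 0,1/4,9/32,19/64 | 77/256,39/128,5/16,3/8,1/2,1 } = 153/512
edge 11 of 12 (blue): { 0,1/4,9/32,19/64,153/512 | 77/256,39/128,5/16,3/8,1/2,1 } = 307/1024
edge 12 of 12 (red): { 0,1/4,9/32,19/64,153/512 | 307/1024,77/256,39/128,5/16,3/8,1/2,1 } = 613/2048

613/2048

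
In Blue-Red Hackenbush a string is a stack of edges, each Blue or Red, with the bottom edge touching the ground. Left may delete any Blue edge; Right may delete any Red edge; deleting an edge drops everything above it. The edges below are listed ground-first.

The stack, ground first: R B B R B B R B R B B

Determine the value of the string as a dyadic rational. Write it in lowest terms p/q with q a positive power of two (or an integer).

-297/1024

1 of 11 · R · max L −∞ · min R 0 so -1
2 of 11 · RB · max L -1 · min R 0 so -1/2
3 of 11 · RBB · max L -1/2 · min R 0 so -1/4
4 of 11 · RBBR · max L -1/2 · min R -1/4 so -3/8
5 of 11 · RBBRB · max L -3/8 · min R -1/4 so -5/16
6 of 11 · RBBRBB · max L -5/16 · min R -1/4 so -9/32
7 of 11 · RBBRBBR · max L -5/16 · min R -9/32 so -19/64
8 of 11 · RBBRBBRB · max L -19/64 · min R -9/32 so -37/128
9 of 11 · RBBRBBRBR · max L -19/64 · min R -37/128 so -75/256
10 of 11 · RBBRBBRBRB · max L -75/256 · min R -37/128 so -149/512
11 of 11 · RBBRBBRBRBB · max L -149/512 · min R -37/128 so -297/1024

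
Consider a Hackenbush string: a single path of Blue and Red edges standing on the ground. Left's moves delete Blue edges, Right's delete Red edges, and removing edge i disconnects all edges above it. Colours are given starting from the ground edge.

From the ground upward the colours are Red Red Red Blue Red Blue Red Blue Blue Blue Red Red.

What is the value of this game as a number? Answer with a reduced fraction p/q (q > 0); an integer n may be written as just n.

1 of 12 · R · max L −∞ · min R 0 ⇒ -1
2 of 12 · RR · max L −∞ · min R -1 ⇒ -2
3 of 12 · RRR · max L −∞ · min R -2 ⇒ -3
4 of 12 · RRRB · max L -3 · min R -2 ⇒ -5/2
5 of 12 · RRRBR · max L -3 · min R -5/2 ⇒ -11/4
6 of 12 · RRRBRB · max L -11/4 · min R -5/2 ⇒ -21/8
7 of 12 · RRRBRBR · max L -11/4 · min R -21/8 ⇒ -43/16
8 of 12 · RRRBRBRB · max L -43/16 · min R -21/8 ⇒ -85/32
9 of 12 · RRRBRBRBB · max L -85/32 · min R -21/8 ⇒ -169/64
10 of 12 · RRRBRBRBBB · max L -169/64 · min R -21/8 ⇒ -337/128
11 of 12 · RRRBRBRBBBR · max L -169/64 · min R -337/128 ⇒ -675/256
12 of 12 · RRRBRBRBBBRR · max L -169/64 · min R -675/256 ⇒ -1351/512

-1351/512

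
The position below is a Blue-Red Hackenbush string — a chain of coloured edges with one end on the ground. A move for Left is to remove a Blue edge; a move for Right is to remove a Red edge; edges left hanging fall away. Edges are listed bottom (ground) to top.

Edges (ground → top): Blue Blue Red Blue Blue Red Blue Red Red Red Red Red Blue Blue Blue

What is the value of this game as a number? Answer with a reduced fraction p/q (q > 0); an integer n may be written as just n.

Prefix values for Blue Blue Red Blue Blue Red Blue Red Red Red Red Red Blue Blue Blue via {L|R} + simplicity:
G_1 [B]  L=[0]  R=[·]  → 1
G_2 [BB]  L=[0 1]  R=[·]  → 2
G_3 [BBR]  L=[0 1]  R=[2]  → 3/2
G_4 [BBRB]  L=[0 1 3/2]  R=[2]  → 7/4
G_5 [BBRBB]  L=[0 1 3/2 7/4]  R=[2]  → 15/8
G_6 [BBRBBR]  L=[0 1 3/2 7/4]  R=[15/8 2]  → 29/16
G_7 [BBRBBRB]  L=[0 1 3/2 7/4 29/16]  R=[15/8 2]  → 59/32
G_8 [BBRBBRBR]  L=[0 1 3/2 7/4 29/16]  R=[59/32 15/8 2]  → 117/64
G_9 [BBRBBRBRR]  L=[0 1 3/2 7/4 29/16]  R=[117/64 59/32 15/8 2]  → 233/128
G_10 [BBRBBRBRRR]  L=[0 1 3/2 7/4 29/16]  R=[233/128 117/64 59/32 15/8 2]  → 465/256
G_11 [BBRBBRBRRRR]  L=[0 1 3/2 7/4 29/16]  R=[465/256 233/128 117/64 59/32 15/8 2]  → 929/512
G_12 [BBRBBRBRRRRR]  L=[0 1 3/2 7/4 29/16]  R=[929/512 465/256 233/128 117/64 59/32 15/8 2]  → 1857/1024
G_13 [BBRBBRBRRRRRB]  L=[0 1 3/2 7/4 29/16 1857/1024]  R=[929/512 465/256 233/128 117/64 59/32 15/8 2]  → 3715/2048
G_14 [BBRBBRBRRRRRBB]  L=[0 1 3/2 7/4 29/16 1857/1024 3715/2048]  R=[929/512 465/256 233/128 117/64 59/32 15/8 2]  → 7431/4096
G_15 [BBRBBRBRRRRRBBB]  L=[0 1 3/2 7/4 29/16 1857/1024 3715/2048 7431/4096]  R=[929/512 465/256 233/128 117/64 59/32 15/8 2]  → 14863/8192

14863/8192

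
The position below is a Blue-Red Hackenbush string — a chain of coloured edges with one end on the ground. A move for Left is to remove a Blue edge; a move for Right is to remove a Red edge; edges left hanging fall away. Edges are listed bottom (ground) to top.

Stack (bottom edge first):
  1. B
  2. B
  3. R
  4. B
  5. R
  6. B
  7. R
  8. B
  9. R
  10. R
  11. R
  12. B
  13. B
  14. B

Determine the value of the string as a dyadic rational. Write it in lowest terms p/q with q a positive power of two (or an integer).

B: Left { 0 }, Right { none } → simplest 1
BB: Left { 0; 1 }, Right { none } → simplest 2
BBR: Left { 0; 1 }, Right { 2 } → simplest 3/2
BBRB: Left { 0; 1; 3/2 }, Right { 2 } → simplest 7/4
BBRBR: Left { 0; 1; 3/2 }, Right { 7/4; 2 } → simplest 13/8
BBRBRB: Left { 0; 1; 3/2; 13/8 }, Right { 7/4; 2 } → simplest 27/16
BBRBRBR: Left { 0; 1; 3/2; 13/8 }, Right { 27/16; 7/4; 2 } → simplest 53/32
BBRBRBRB: Left { 0; 1; 3/2; 13/8; 53/32 }, Right { 27/16; 7/4; 2 } → simplest 107/64
BBRBRBRBR: Left { 0; 1; 3/2; 13/8; 53/32 }, Right { 107/64; 27/16; 7/4; 2 } → simplest 213/128
BBRBRBRBRR: Left { 0; 1; 3/2; 13/8; 53/32 }, Right { 213/128; 107/64; 27/16; 7/4; 2 } → simplest 425/256
BBRBRBRBRRR: Left { 0; 1; 3/2; 13/8; 53/32 }, Right { 425/256; 213/128; 107/64; 27/16; 7/4; 2 } → simplest 849/512
BBRBRBRBRRRB: Left { 0; 1; 3/2; 13/8; 53/32; 849/512 }, Right { 425/256; 213/128; 107/64; 27/16; 7/4; 2 } → simplest 1699/1024
BBRBRBRBRRRBB: Left { 0; 1; 3/2; 13/8; 53/32; 849/512; 1699/1024 }, Right { 425/256; 213/128; 107/64; 27/16; 7/4; 2 } → simplest 3399/2048
BBRBRBRBRRRBBB: Left { 0; 1; 3/2; 13/8; 53/32; 849/512; 1699/1024; 3399/2048 }, Right { 425/256; 213/128; 107/64; 27/16; 7/4; 2 } → simplest 6799/4096

6799/4096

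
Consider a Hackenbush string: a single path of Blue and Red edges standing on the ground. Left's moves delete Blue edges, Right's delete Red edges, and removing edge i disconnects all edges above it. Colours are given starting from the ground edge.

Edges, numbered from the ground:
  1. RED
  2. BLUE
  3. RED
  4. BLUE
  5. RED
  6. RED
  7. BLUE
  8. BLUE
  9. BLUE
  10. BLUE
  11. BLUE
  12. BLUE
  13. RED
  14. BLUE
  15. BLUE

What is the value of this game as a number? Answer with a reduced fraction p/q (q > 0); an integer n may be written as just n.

-11273/16384

Recurse on prefixes of the 15-edge string RED BLUE RED BLUE RED RED BLUE BLUE BLUE BLUE BLUE BLUE RED BLUE BLUE:
step 1: add RED to get R; options L={ none } R={ 0 } = -1
step 2: add BLUE to get RB; options L={ -1 } R={ 0 } = -1/2
step 3: add RED to get RBR; options L={ -1 } R={ -1/2; 0 } = -3/4
step 4: add BLUE to get RBRB; options L={ -1; -3/4 } R={ -1/2; 0 } = -5/8
step 5: add RED to get RBRBR; options L={ -1; -3/4 } R={ -5/8; -1/2; 0 } = -11/16
step 6: add RED to get RBRBRR; options L={ -1; -3/4 } R={ -11/16; -5/8; -1/2; 0 } = -23/32
step 7: add BLUE to get RBRBRRB; options L={ -1; -3/4; -23/32 } R={ -11/16; -5/8; -1/2; 0 } = -45/64
step 8: add BLUE to get RBRBRRBB; options L={ -1; -3/4; -23/32; -45/64 } R={ -11/16; -5/8; -1/2; 0 } = -89/128
step 9: add BLUE to get RBRBRRBBB; options L={ -1; -3/4; -23/32; -45/64; -89/128 } R={ -11/16; -5/8; -1/2; 0 } = -177/256
step 10: add BLUE to get RBRBRRBBBB; options L={ -1; -3/4; -23/32; -45/64; -89/128; -177/256 } R={ -11/16; -5/8; -1/2; 0 } = -353/512
step 11: add BLUE to get RBRBRRBBBBB; options L={ -1; -3/4; -23/32; -45/64; -89/128; -177/256; -353/512 } R={ -11/16; -5/8; -1/2; 0 } = -705/1024
step 12: add BLUE to get RBRBRRBBBBBB; options L={ -1; -3/4; -23/32; -45/64; -89/128; -177/256; -353/512; -705/1024 } R={ -11/16; -5/8; -1/2; 0 } = -1409/2048
step 13: add RED to get RBRBRRBBBBBBR; options L={ -1; -3/4; -23/32; -45/64; -89/128; -177/256; -353/512; -705/1024 } R={ -1409/2048; -11/16; -5/8; -1/2; 0 } = -2819/4096
step 14: add BLUE to get RBRBRRBBBBBBRB; options L={ -1; -3/4; -23/32; -45/64; -89/128; -177/256; -353/512; -705/1024; -2819/4096 } R={ -1409/2048; -11/16; -5/8; -1/2; 0 } = -5637/8192
step 15: add BLUE to get RBRBRRBBBBBBRBB; options L={ -1; -3/4; -23/32; -45/64; -89/128; -177/256; -353/512; -705/1024; -2819/4096; -5637/8192 } R={ -1409/2048; -11/16; -5/8; -1/2; 0 } = -11273/16384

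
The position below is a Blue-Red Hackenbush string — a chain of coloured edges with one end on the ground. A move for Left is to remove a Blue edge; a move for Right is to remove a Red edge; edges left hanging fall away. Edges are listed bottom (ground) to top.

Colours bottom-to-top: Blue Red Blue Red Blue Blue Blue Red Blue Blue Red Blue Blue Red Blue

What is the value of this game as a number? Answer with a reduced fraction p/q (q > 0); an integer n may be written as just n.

1 of 15 · B · max L 0 · min R +∞ gives 1
2 of 15 · BR · max L 0 · min R 1 gives 1/2
3 of 15 · BRB · max L 1/2 · min R 1 gives 3/4
4 of 15 · BRBR · max L 1/2 · min R 3/4 gives 5/8
5 of 15 · BRBRB · max L 5/8 · min R 3/4 gives 11/16
6 of 15 · BRBRBB · max L 11/16 · min R 3/4 gives 23/32
7 of 15 · BRBRBBB · max L 23/32 · min R 3/4 gives 47/64
8 of 15 · BRBRBBBR · max L 23/32 · min R 47/64 gives 93/128
9 of 15 · BRBRBBBRB · max L 93/128 · min R 47/64 gives 187/256
10 of 15 · BRBRBBBRBB · max L 187/256 · min R 47/64 gives 375/512
11 of 15 · BRBRBBBRBBR · max L 187/256 · min R 375/512 gives 749/1024
12 of 15 · BRBRBBBRBBRB · max L 749/1024 · min R 375/512 gives 1499/2048
13 of 15 · BRBRBBBRBBRBB · max L 1499/2048 · min R 375/512 gives 2999/4096
14 of 15 · BRBRBBBRBBRBBR · max L 1499/2048 · min R 2999/4096 gives 5997/8192
15 of 15 · BRBRBBBRBBRBBRB · max L 5997/8192 · min R 2999/4096 gives 11995/16384

11995/16384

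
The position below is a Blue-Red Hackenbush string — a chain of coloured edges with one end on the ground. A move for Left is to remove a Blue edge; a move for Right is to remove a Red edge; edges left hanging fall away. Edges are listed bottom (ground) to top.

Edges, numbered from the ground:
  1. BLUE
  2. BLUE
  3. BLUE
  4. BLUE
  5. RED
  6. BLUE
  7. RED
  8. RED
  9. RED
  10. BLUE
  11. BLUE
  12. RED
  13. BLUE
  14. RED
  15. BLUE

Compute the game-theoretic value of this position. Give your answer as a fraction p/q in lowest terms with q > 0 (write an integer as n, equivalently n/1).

7275/2048

Build g(s[:k]) for k = 1..15, string s = BLUE BLUE BLUE BLUE RED BLUE RED RED RED BLUE BLUE RED BLUE RED BLUE.
g(B) = { 0 | none } -> 1
g(BB) = { 0,1 | none } -> 2
g(BBB) = { 0,1,2 | none } -> 3
g(BBBB) = { 0,1,2,3 | none } -> 4
g(BBBBR) = { 0,1,2,3 | 4 } -> 7/2
g(BBBBRB) = { 0,1,2,3,7/2 | 4 } -> 15/4
g(BBBBRBR) = { 0,1,2,3,7/2 | 15/4,4 } -> 29/8
g(BBBBRBRR) = { 0,1,2,3,7/2 | 29/8,15/4,4 } -> 57/16
g(BBBBRBRRR) = { 0,1,2,3,7/2 | 57/16,29/8,15/4,4 } -> 113/32
g(BBBBRBRRRB) = { 0,1,2,3,7/2,113/32 | 57/16,29/8,15/4,4 } -> 227/64
g(BBBBRBRRRBB) = { 0,1,2,3,7/2,113/32,227/64 | 57/16,29/8,15/4,4 } -> 455/128
g(BBBBRBRRRBBR) = { 0,1,2,3,7/2,113/32,227/64 | 455/128,57/16,29/8,15/4,4 } -> 909/256
g(BBBBRBRRRBBRB) = { 0,1,2,3,7/2,113/32,227/64,909/256 | 455/128,57/16,29/8,15/4,4 } -> 1819/512
g(BBBBRBRRRBBRBR) = { 0,1,2,3,7/2,113/32,227/64,909/256 | 1819/512,455/128,57/16,29/8,15/4,4 } -> 3637/1024
g(BBBBRBRRRBBRBRB) = { 0,1,2,3,7/2,113/32,227/64,909/256,3637/1024 | 1819/512,455/128,57/16,29/8,15/4,4 } -> 7275/2048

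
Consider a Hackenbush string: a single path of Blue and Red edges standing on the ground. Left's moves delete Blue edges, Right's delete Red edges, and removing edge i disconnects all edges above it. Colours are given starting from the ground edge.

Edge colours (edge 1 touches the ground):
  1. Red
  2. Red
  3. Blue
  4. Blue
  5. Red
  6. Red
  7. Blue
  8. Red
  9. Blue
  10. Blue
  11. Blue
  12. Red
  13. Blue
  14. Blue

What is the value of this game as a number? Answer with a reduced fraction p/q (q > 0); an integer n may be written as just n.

-5769/4096

Prefix values for Red Red Blue Blue Red Red Blue Red Blue Blue Blue Red Blue Blue via {L|R} + simplicity:
1 of 14 · R · max L −∞ · min R 0 so -1
2 of 14 · RR · max L −∞ · min R -1 so -2
3 of 14 · RRB · max L -2 · min R -1 so -3/2
4 of 14 · RRBB · max L -3/2 · min R -1 so -5/4
5 of 14 · RRBBR · max L -3/2 · min R -5/4 so -11/8
6 of 14 · RRBBRR · max L -3/2 · min R -11/8 so -23/16
7 of 14 · RRBBRRB · max L -23/16 · min R -11/8 so -45/32
8 of 14 · RRBBRRBR · max L -23/16 · min R -45/32 so -91/64
9 of 14 · RRBBRRBRB · max L -91/64 · min R -45/32 so -181/128
10 of 14 · RRBBRRBRBB · max L -181/128 · min R -45/32 so -361/256
11 of 14 · RRBBRRBRBBB · max L -361/256 · min R -45/32 so -721/512
12 of 14 · RRBBRRBRBBBR · max L -361/256 · min R -721/512 so -1443/1024
13 of 14 · RRBBRRBRBBBRB · max L -1443/1024 · min R -721/512 so -2885/2048
14 of 14 · RRBBRRBRBBBRBB · max L -2885/2048 · min R -721/512 so -5769/4096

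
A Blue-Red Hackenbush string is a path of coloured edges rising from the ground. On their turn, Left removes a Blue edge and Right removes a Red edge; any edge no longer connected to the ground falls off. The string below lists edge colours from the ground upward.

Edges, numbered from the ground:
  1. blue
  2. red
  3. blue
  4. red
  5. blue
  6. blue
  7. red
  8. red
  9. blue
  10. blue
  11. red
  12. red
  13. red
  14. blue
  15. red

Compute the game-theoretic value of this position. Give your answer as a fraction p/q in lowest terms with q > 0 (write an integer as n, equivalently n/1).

Recurse on prefixes of the 15-edge string blue red blue red blue blue red red blue blue red red red blue red:
step 1: add blue to get b; options L={ 0 } R={ — } -> 1
step 2: add red to get br; options L={ 0 } R={ 1 } -> 1/2
step 3: add blue to get brb; options L={ 0, 1/2 } R={ 1 } -> 3/4
step 4: add red to get brbr; options L={ 0, 1/2 } R={ 3/4, 1 } -> 5/8
step 5: add blue to get brbrb; options L={ 0, 1/2, 5/8 } R={ 3/4, 1 } -> 11/16
step 6: add blue to get brbrbb; options L={ 0, 1/2, 5/8, 11/16 } R={ 3/4, 1 } -> 23/32
step 7: add red to get brbrbbr; options L={ 0, 1/2, 5/8, 11/16 } R={ 23/32, 3/4, 1 } -> 45/64
step 8: add red to get brbrbbrr; options L={ 0, 1/2, 5/8, 11/16 } R={ 45/64, 23/32, 3/4, 1 } -> 89/128
step 9: add blue to get brbrbbrrb; options L={ 0, 1/2, 5/8, 11/16, 89/128 } R={ 45/64, 23/32, 3/4, 1 } -> 179/256
step 10: add blue to get brbrbbrrbb; options L={ 0, 1/2, 5/8, 11/16, 89/128, 179/256 } R={ 45/64, 23/32, 3/4, 1 } -> 359/512
step 11: add red to get brbrbbrrbbr; options L={ 0, 1/2, 5/8, 11/16, 89/128, 179/256 } R={ 359/512, 45/64, 23/32, 3/4, 1 } -> 717/1024
step 12: add red to get brbrbbrrbbrr; options L={ 0, 1/2, 5/8, 11/16, 89/128, 179/256 } R={ 717/1024, 359/512, 45/64, 23/32, 3/4, 1 } -> 1433/2048
step 13: add red to get brbrbbrrbbrrr; options L={ 0, 1/2, 5/8, 11/16, 89/128, 179/256 } R={ 1433/2048, 717/1024, 359/512, 45/64, 23/32, 3/4, 1 } -> 2865/4096
step 14: add blue to get brbrbbrrbbrrrb; options L={ 0, 1/2, 5/8, 11/16, 89/128, 179/256, 2865/4096 } R={ 1433/2048, 717/1024, 359/512, 45/64, 23/32, 3/4, 1 } -> 5731/8192
step 15: add red to get brbrbbrrbbrrrbr; options L={ 0, 1/2, 5/8, 11/16, 89/128, 179/256, 2865/4096 } R={ 5731/8192, 1433/2048, 717/1024, 359/512, 45/64, 23/32, 3/4, 1 } -> 11461/16384

11461/16384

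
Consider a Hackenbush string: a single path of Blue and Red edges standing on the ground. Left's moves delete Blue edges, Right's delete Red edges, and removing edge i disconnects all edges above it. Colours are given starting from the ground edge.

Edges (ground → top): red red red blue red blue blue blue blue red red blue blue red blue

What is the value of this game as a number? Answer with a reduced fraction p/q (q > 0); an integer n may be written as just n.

Recurse on prefixes of the 15-edge string red red red blue red blue blue blue blue red red blue blue red blue:
edge 1 of 15 (red): { — | 0 } = -1
edge 2 of 15 (red): { — | -1,0 } = -2
edge 3 of 15 (red): { — | -2,-1,0 } = -3
edge 4 of 15 (blue): { -3 | -2,-1,0 } = -5/2
edge 5 of 15 (red): { -3 | -5/2,-2,-1,0 } = -11/4
edge 6 of 15 (blue): { -3,-11/4 | -5/2,-2,-1,0 } = -21/8
edge 7 of 15 (blue): { -3,-11/4,-21/8 | -5/2,-2,-1,0 } = -41/16
edge 8 of 15 (blue): { -3,-11/4,-21/8,-41/16 | -5/2,-2,-1,0 } = -81/32
edge 9 of 15 (blue): { -3,-11/4,-21/8,-41/16,-81/32 | -5/2,-2,-1,0 } = -161/64
edge 10 of 15 (red): { -3,-11/4,-21/8,-41/16,-81/32 | -161/64,-5/2,-2,-1,0 } = -323/128
edge 11 of 15 (red): { -3,-11/4,-21/8,-41/16,-81/32 | -323/128,-161/64,-5/2,-2,-1,0 } = -647/256
edge 12 of 15 (blue): { -3,-11/4,-21/8,-41/16,-81/32,-647/256 | -323/128,-161/64,-5/2,-2,-1,0 } = -1293/512
edge 13 of 15 (blue): { -3,-11/4,-21/8,-41/16,-81/32,-647/256,-1293/512 | -323/128,-161/64,-5/2,-2,-1,0 } = -2585/1024
edge 14 of 15 (red): { -3,-11/4,-21/8,-41/16,-81/32,-647/256,-1293/512 | -2585/1024,-323/128,-161/64,-5/2,-2,-1,0 } = -5171/2048
edge 15 of 15 (blue): { -3,-11/4,-21/8,-41/16,-81/32,-647/256,-1293/512,-5171/2048 | -2585/1024,-323/128,-161/64,-5/2,-2,-1,0 } = -10341/4096

-10341/4096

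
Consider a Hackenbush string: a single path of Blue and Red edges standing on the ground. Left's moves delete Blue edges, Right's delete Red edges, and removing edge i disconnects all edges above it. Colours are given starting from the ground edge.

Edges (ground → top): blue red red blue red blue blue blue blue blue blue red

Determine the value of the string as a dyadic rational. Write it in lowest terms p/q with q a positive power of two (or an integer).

765/2048

edge 1 of 12 (blue): { 0 | none } => 1
edge 2 of 12 (red): { 0 | 1 } => 1/2
edge 3 of 12 (red): { 0 | 1/2; 1 } => 1/4
edge 4 of 12 (blue): { 0; 1/4 | 1/2; 1 } => 3/8
edge 5 of 12 (red): { 0; 1/4 | 3/8; 1/2; 1 } => 5/16
edge 6 of 12 (blue): { 0; 1/4; 5/16 | 3/8; 1/2; 1 } => 11/32
edge 7 of 12 (blue): { 0; 1/4; 5/16; 11/32 | 3/8; 1/2; 1 } => 23/64
edge 8 of 12 (blue): { 0; 1/4; 5/16; 11/32; 23/64 | 3/8; 1/2; 1 } => 47/128
edge 9 of 12 (blue): { 0; 1/4; 5/16; 11/32; 23/64; 47/128 | 3/8; 1/2; 1 } => 95/256
edge 10 of 12 (blue): { 0; 1/4; 5/16; 11/32; 23/64; 47/128; 95/256 | 3/8; 1/2; 1 } => 191/512
edge 11 of 12 (blue): { 0; 1/4; 5/16; 11/32; 23/64; 47/128; 95/256; 191/512 | 3/8; 1/2; 1 } => 383/1024
edge 12 of 12 (red): { 0; 1/4; 5/16; 11/32; 23/64; 47/128; 95/256; 191/512 | 383/1024; 3/8; 1/2; 1 } => 765/2048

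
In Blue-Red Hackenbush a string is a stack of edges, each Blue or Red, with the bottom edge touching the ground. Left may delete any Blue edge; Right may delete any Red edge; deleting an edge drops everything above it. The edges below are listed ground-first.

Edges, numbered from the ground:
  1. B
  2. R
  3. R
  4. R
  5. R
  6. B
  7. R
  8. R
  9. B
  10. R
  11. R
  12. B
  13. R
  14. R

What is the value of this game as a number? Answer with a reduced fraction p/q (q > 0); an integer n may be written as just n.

585/8192

Recurse on prefixes of the 14-edge string B R R R R B R R B R R B R R:
1 of 14 · B · max L 0 · min R +∞ ⇒ 1
2 of 14 · BR · max L 0 · min R 1 ⇒ 1/2
3 of 14 · BRR · max L 0 · min R 1/2 ⇒ 1/4
4 of 14 · BRRR · max L 0 · min R 1/4 ⇒ 1/8
5 of 14 · BRRRR · max L 0 · min R 1/8 ⇒ 1/16
6 of 14 · BRRRRB · max L 1/16 · min R 1/8 ⇒ 3/32
7 of 14 · BRRRRBR · max L 1/16 · min R 3/32 ⇒ 5/64
8 of 14 · BRRRRBRR · max L 1/16 · min R 5/64 ⇒ 9/128
9 of 14 · BRRRRBRRB · max L 9/128 · min R 5/64 ⇒ 19/256
10 of 14 · BRRRRBRRBR · max L 9/128 · min R 19/256 ⇒ 37/512
11 of 14 · BRRRRBRRBRR · max L 9/128 · min R 37/512 ⇒ 73/1024
12 of 14 · BRRRRBRRBRRB · max L 73/1024 · min R 37/512 ⇒ 147/2048
13 of 14 · BRRRRBRRBRRBR · max L 73/1024 · min R 147/2048 ⇒ 293/4096
14 of 14 · BRRRRBRRBRRBRR · max L 73/1024 · min R 293/4096 ⇒ 585/8192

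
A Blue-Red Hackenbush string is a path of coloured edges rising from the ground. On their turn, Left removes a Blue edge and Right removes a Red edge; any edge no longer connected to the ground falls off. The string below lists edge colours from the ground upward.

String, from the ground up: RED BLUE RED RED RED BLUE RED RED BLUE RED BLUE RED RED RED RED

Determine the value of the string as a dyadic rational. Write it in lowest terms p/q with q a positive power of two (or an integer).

-15199/16384

Build val(s[:k]) for k = 1..15, string s = RED BLUE RED RED RED BLUE RED RED BLUE RED BLUE RED RED RED RED.
1 of 15 · R · max L −∞ · min R 0 -> -1
2 of 15 · RB · max L -1 · min R 0 -> -1/2
3 of 15 · RBR · max L -1 · min R -1/2 -> -3/4
4 of 15 · RBRR · max L -1 · min R -3/4 -> -7/8
5 of 15 · RBRRR · max L -1 · min R -7/8 -> -15/16
6 of 15 · RBRRRB · max L -15/16 · min R -7/8 -> -29/32
7 of 15 · RBRRRBR · max L -15/16 · min R -29/32 -> -59/64
8 of 15 · RBRRRBRR · max L -15/16 · min R -59/64 -> -119/128
9 of 15 · RBRRRBRRB · max L -119/128 · min R -59/64 -> -237/256
10 of 15 · RBRRRBRRBR · max L -119/128 · min R -237/256 -> -475/512
11 of 15 · RBRRRBRRBRB · max L -475/512 · min R -237/256 -> -949/1024
12 of 15 · RBRRRBRRBRBR · max L -475/512 · min R -949/1024 -> -1899/2048
13 of 15 · RBRRRBRRBRBRR · max L -475/512 · min R -1899/2048 -> -3799/4096
14 of 15 · RBRRRBRRBRBRRR · max L -475/512 · min R -3799/4096 -> -7599/8192
15 of 15 · RBRRRBRRBRBRRRR · max L -475/512 · min R -7599/8192 -> -15199/16384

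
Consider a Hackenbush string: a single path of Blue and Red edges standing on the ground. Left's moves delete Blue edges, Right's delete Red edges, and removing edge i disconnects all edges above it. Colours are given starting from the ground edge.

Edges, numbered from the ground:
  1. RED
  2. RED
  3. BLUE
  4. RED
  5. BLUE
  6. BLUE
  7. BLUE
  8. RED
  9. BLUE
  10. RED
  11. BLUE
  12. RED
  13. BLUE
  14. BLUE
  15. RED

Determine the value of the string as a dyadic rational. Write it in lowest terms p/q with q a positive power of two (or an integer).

-12627/8192

Build val(s[:k]) for k = 1..15, string s = RED RED BLUE RED BLUE BLUE BLUE RED BLUE RED BLUE RED BLUE BLUE RED.
step 1: add RED to get R; options L={ (no moves) } R={ 0 } => -1
step 2: add RED to get RR; options L={ (no moves) } R={ -1 0 } => -2
step 3: add BLUE to get RRB; options L={ -2 } R={ -1 0 } => -3/2
step 4: add RED to get RRBR; options L={ -2 } R={ -3/2 -1 0 } => -7/4
step 5: add BLUE to get RRBRB; options L={ -2 -7/4 } R={ -3/2 -1 0 } => -13/8
step 6: add BLUE to get RRBRBB; options L={ -2 -7/4 -13/8 } R={ -3/2 -1 0 } => -25/16
step 7: add BLUE to get RRBRBBB; options L={ -2 -7/4 -13/8 -25/16 } R={ -3/2 -1 0 } => -49/32
step 8: add RED to get RRBRBBBR; options L={ -2 -7/4 -13/8 -25/16 } R={ -49/32 -3/2 -1 0 } => -99/64
step 9: add BLUE to get RRBRBBBRB; options L={ -2 -7/4 -13/8 -25/16 -99/64 } R={ -49/32 -3/2 -1 0 } => -197/128
step 10: add RED to get RRBRBBBRBR; options L={ -2 -7/4 -13/8 -25/16 -99/64 } R={ -197/128 -49/32 -3/2 -1 0 } => -395/256
step 11: add BLUE to get RRBRBBBRBRB; options L={ -2 -7/4 -13/8 -25/16 -99/64 -395/256 } R={ -197/128 -49/32 -3/2 -1 0 } => -789/512
step 12: add RED to get RRBRBBBRBRBR; options L={ -2 -7/4 -13/8 -25/16 -99/64 -395/256 } R={ -789/512 -197/128 -49/32 -3/2 -1 0 } => -1579/1024
step 13: add BLUE to get RRBRBBBRBRBRB; options L={ -2 -7/4 -13/8 -25/16 -99/64 -395/256 -1579/1024 } R={ -789/512 -197/128 -49/32 -3/2 -1 0 } => -3157/2048
step 14: add BLUE to get RRBRBBBRBRBRBB; options L={ -2 -7/4 -13/8 -25/16 -99/64 -395/256 -1579/1024 -3157/2048 } R={ -789/512 -197/128 -49/32 -3/2 -1 0 } => -6313/4096
step 15: add RED to get RRBRBBBRBRBRBBR; options L={ -2 -7/4 -13/8 -25/16 -99/64 -395/256 -1579/1024 -3157/2048 } R={ -6313/4096 -789/512 -197/128 -49/32 -3/2 -1 0 } => -12627/8192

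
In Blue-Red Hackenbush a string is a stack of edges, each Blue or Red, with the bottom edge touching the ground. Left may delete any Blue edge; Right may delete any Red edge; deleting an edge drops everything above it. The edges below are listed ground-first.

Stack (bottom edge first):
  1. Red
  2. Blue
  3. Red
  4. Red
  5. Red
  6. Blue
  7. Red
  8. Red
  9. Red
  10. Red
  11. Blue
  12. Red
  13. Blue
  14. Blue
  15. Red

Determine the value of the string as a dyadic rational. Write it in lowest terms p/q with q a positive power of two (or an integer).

-15315/16384

step 1: add Red to get R; options L={  } R={ 0 } so -1
step 2: add Blue to get RB; options L={ -1 } R={ 0 } so -1/2
step 3: add Red to get RBR; options L={ -1 } R={ -1/2 0 } so -3/4
step 4: add Red to get RBRR; options L={ -1 } R={ -3/4 -1/2 0 } so -7/8
step 5: add Red to get RBRRR; options L={ -1 } R={ -7/8 -3/4 -1/2 0 } so -15/16
step 6: add Blue to get RBRRRB; options L={ -1 -15/16 } R={ -7/8 -3/4 -1/2 0 } so -29/32
step 7: add Red to get RBRRRBR; options L={ -1 -15/16 } R={ -29/32 -7/8 -3/4 -1/2 0 } so -59/64
step 8: add Red to get RBRRRBRR; options L={ -1 -15/16 } R={ -59/64 -29/32 -7/8 -3/4 -1/2 0 } so -119/128
step 9: add Red to get RBRRRBRRR; options L={ -1 -15/16 } R={ -119/128 -59/64 -29/32 -7/8 -3/4 -1/2 0 } so -239/256
step 10: add Red to get RBRRRBRRRR; options L={ -1 -15/16 } R={ -239/256 -119/128 -59/64 -29/32 -7/8 -3/4 -1/2 0 } so -479/512
step 11: add Blue to get RBRRRBRRRRB; options L={ -1 -15/16 -479/512 } R={ -239/256 -119/128 -59/64 -29/32 -7/8 -3/4 -1/2 0 } so -957/1024
step 12: add Red to get RBRRRBRRRRBR; options L={ -1 -15/16 -479/512 } R={ -957/1024 -239/256 -119/128 -59/64 -29/32 -7/8 -3/4 -1/2 0 } so -1915/2048
step 13: add Blue to get RBRRRBRRRRBRB; options L={ -1 -15/16 -479/512 -1915/2048 } R={ -957/1024 -239/256 -119/128 -59/64 -29/32 -7/8 -3/4 -1/2 0 } so -3829/4096
step 14: add Blue to get RBRRRBRRRRBRBB; options L={ -1 -15/16 -479/512 -1915/2048 -3829/4096 } R={ -957/1024 -239/256 -119/128 -59/64 -29/32 -7/8 -3/4 -1/2 0 } so -7657/8192
step 15: add Red to get RBRRRBRRRRBRBBR; options L={ -1 -15/16 -479/512 -1915/2048 -3829/4096 } R={ -7657/8192 -957/1024 -239/256 -119/128 -59/64 -29/32 -7/8 -3/4 -1/2 0 } so -15315/16384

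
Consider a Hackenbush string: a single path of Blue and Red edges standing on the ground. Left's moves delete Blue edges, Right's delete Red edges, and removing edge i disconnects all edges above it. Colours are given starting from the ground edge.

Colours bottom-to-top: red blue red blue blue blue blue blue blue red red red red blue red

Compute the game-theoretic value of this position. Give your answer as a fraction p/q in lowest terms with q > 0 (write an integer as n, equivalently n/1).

-8315/16384

value(r) = { — | 0 } => -1
value(rb) = { -1 | 0 } => -1/2
value(rbr) = { -1 | -1/2,0 } => -3/4
value(rbrb) = { -1,-3/4 | -1/2,0 } => -5/8
value(rbrbb) = { -1,-3/4,-5/8 | -1/2,0 } => -9/16
value(rbrbbb) = { -1,-3/4,-5/8,-9/16 | -1/2,0 } => -17/32
value(rbrbbbb) = { -1,-3/4,-5/8,-9/16,-17/32 | -1/2,0 } => -33/64
value(rbrbbbbb) = { -1,-3/4,-5/8,-9/16,-17/32,-33/64 | -1/2,0 } => -65/128
value(rbrbbbbbb) = { -1,-3/4,-5/8,-9/16,-17/32,-33/64,-65/128 | -1/2,0 } => -129/256
value(rbrbbbbbbr) = { -1,-3/4,-5/8,-9/16,-17/32,-33/64,-65/128 | -129/256,-1/2,0 } => -259/512
value(rbrbbbbbbrr) = { -1,-3/4,-5/8,-9/16,-17/32,-33/64,-65/128 | -259/512,-129/256,-1/2,0 } => -519/1024
value(rbrbbbbbbrrr) = { -1,-3/4,-5/8,-9/16,-17/32,-33/64,-65/128 | -519/1024,-259/512,-129/256,-1/2,0 } => -1039/2048
value(rbrbbbbbbrrrr) = { -1,-3/4,-5/8,-9/16,-17/32,-33/64,-65/128 | -1039/2048,-519/1024,-259/512,-129/256,-1/2,0 } => -2079/4096
value(rbrbbbbbbrrrrb) = { -1,-3/4,-5/8,-9/16,-17/32,-33/64,-65/128,-2079/4096 | -1039/2048,-519/1024,-259/512,-129/256,-1/2,0 } => -4157/8192
value(rbrbbbbbbrrrrbr) = { -1,-3/4,-5/8,-9/16,-17/32,-33/64,-65/128,-2079/4096 | -4157/8192,-1039/2048,-519/1024,-259/512,-129/256,-1/2,0 } => -8315/16384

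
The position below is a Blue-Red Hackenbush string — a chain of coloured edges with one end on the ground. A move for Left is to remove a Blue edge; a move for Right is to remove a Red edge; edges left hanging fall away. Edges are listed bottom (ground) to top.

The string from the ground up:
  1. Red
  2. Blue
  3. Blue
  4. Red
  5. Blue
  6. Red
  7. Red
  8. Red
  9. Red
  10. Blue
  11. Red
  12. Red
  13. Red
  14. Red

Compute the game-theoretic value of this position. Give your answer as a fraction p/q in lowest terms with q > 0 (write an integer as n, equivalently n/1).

-3039/8192

Prefix values for Red Blue Blue Red Blue Red Red Red Red Blue Red Red Red Red via {L|R} + simplicity:
g(R) = { (no moves) | 0 } -> -1
g(RB) = { -1 | 0 } -> -1/2
g(RBB) = { -1 -1/2 | 0 } -> -1/4
g(RBBR) = { -1 -1/2 | -1/4 0 } -> -3/8
g(RBBRB) = { -1 -1/2 -3/8 | -1/4 0 } -> -5/16
g(RBBRBR) = { -1 -1/2 -3/8 | -5/16 -1/4 0 } -> -11/32
g(RBBRBRR) = { -1 -1/2 -3/8 | -11/32 -5/16 -1/4 0 } -> -23/64
g(RBBRBRRR) = { -1 -1/2 -3/8 | -23/64 -11/32 -5/16 -1/4 0 } -> -47/128
g(RBBRBRRRR) = { -1 -1/2 -3/8 | -47/128 -23/64 -11/32 -5/16 -1/4 0 } -> -95/256
g(RBBRBRRRRB) = { -1 -1/2 -3/8 -95/256 | -47/128 -23/64 -11/32 -5/16 -1/4 0 } -> -189/512
g(RBBRBRRRRBR) = { -1 -1/2 -3/8 -95/256 | -189/512 -47/128 -23/64 -11/32 -5/16 -1/4 0 } -> -379/1024
g(RBBRBRRRRBRR) = { -1 -1/2 -3/8 -95/256 | -379/1024 -189/512 -47/128 -23/64 -11/32 -5/16 -1/4 0 } -> -759/2048
g(RBBRBRRRRBRRR) = { -1 -1/2 -3/8 -95/256 | -759/2048 -379/1024 -189/512 -47/128 -23/64 -11/32 -5/16 -1/4 0 } -> -1519/4096
g(RBBRBRRRRBRRRR) = { -1 -1/2 -3/8 -95/256 | -1519/4096 -759/2048 -379/1024 -189/512 -47/128 -23/64 -11/32 -5/16 -1/4 0 } -> -3039/8192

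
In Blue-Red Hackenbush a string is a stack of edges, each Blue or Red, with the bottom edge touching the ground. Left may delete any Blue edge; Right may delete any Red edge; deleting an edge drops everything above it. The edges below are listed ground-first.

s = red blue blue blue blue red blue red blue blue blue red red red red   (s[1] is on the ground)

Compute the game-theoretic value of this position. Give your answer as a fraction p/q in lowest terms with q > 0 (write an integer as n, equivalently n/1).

Recurse on prefixes of the 15-edge string red blue blue blue blue red blue red blue blue blue red red red red:
1 of 15 · r · max L −∞ · min R 0 => -1
2 of 15 · rb · max L -1 · min R 0 => -1/2
3 of 15 · rbb · max L -1/2 · min R 0 => -1/4
4 of 15 · rbbb · max L -1/4 · min R 0 => -1/8
5 of 15 · rbbbb · max L -1/8 · min R 0 => -1/16
6 of 15 · rbbbbr · max L -1/8 · min R -1/16 => -3/32
7 of 15 · rbbbbrb · max L -3/32 · min R -1/16 => -5/64
8 of 15 · rbbbbrbr · max L -3/32 · min R -5/64 => -11/128
9 of 15 · rbbbbrbrb · max L -11/128 · min R -5/64 => -21/256
10 of 15 · rbbbbrbrbb · max L -21/256 · min R -5/64 => -41/512
11 of 15 · rbbbbrbrbbb · max L -41/512 · min R -5/64 => -81/1024
12 of 15 · rbbbbrbrbbbr · max L -41/512 · min R -81/1024 => -163/2048
13 of 15 · rbbbbrbrbbbrr · max L -41/512 · min R -163/2048 => -327/4096
14 of 15 · rbbbbrbrbbbrrr · max L -41/512 · min R -327/4096 => -655/8192
15 of 15 · rbbbbrbrbbbrrrr · max L -41/512 · min R -655/8192 => -1311/16384

-1311/16384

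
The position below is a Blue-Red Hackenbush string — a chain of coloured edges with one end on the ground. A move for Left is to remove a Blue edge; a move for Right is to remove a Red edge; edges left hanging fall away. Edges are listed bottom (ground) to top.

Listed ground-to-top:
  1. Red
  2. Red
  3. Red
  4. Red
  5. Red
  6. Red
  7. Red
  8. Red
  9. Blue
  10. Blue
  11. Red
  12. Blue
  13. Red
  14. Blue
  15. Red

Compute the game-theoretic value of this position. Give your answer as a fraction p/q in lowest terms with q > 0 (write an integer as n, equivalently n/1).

Recurse on prefixes of the 15-edge string Red Red Red Red Red Red Red Red Blue Blue Red Blue Red Blue Red:
step 1: add Red to get R; options L={ ∅ } R={ 0 } ⇒ -1
step 2: add Red to get RR; options L={ ∅ } R={ -1 0 } ⇒ -2
step 3: add Red to get RRR; options L={ ∅ } R={ -2 -1 0 } ⇒ -3
step 4: add Red to get RRRR; options L={ ∅ } R={ -3 -2 -1 0 } ⇒ -4
step 5: add Red to get RRRRR; options L={ ∅ } R={ -4 -3 -2 -1 0 } ⇒ -5
step 6: add Red to get RRRRRR; options L={ ∅ } R={ -5 -4 -3 -2 -1 0 } ⇒ -6
step 7: add Red to get RRRRRRR; options L={ ∅ } R={ -6 -5 -4 -3 -2 -1 0 } ⇒ -7
step 8: add Red to get RRRRRRRR; options L={ ∅ } R={ -7 -6 -5 -4 -3 -2 -1 0 } ⇒ -8
step 9: add Blue to get RRRRRRRRB; options L={ -8 } R={ -7 -6 -5 -4 -3 -2 -1 0 } ⇒ -15/2
step 10: add Blue to get RRRRRRRRBB; options L={ -8 -15/2 } R={ -7 -6 -5 -4 -3 -2 -1 0 } ⇒ -29/4
step 11: add Red to get RRRRRRRRBBR; options L={ -8 -15/2 } R={ -29/4 -7 -6 -5 -4 -3 -2 -1 0 } ⇒ -59/8
step 12: add Blue to get RRRRRRRRBBRB; options L={ -8 -15/2 -59/8 } R={ -29/4 -7 -6 -5 -4 -3 -2 -1 0 } ⇒ -117/16
step 13: add Red to get RRRRRRRRBBRBR; options L={ -8 -15/2 -59/8 } R={ -117/16 -29/4 -7 -6 -5 -4 -3 -2 -1 0 } ⇒ -235/32
step 14: add Blue to get RRRRRRRRBBRBRB; options L={ -8 -15/2 -59/8 -235/32 } R={ -117/16 -29/4 -7 -6 -5 -4 -3 -2 -1 0 } ⇒ -469/64
step 15: add Red to get RRRRRRRRBBRBRBR; options L={ -8 -15/2 -59/8 -235/32 } R={ -469/64 -117/16 -29/4 -7 -6 -5 -4 -3 -2 -1 0 } ⇒ -939/128

-939/128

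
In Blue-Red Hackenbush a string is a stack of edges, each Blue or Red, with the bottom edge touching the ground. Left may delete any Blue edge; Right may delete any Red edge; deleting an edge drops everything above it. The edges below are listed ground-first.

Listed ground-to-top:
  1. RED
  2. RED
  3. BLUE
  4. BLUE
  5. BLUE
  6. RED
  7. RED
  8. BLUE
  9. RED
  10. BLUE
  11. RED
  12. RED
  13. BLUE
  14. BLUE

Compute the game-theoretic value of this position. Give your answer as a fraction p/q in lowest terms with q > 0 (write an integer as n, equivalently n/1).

-4953/4096

Build G(s[:k]) for k = 1..14, string s = RED RED BLUE BLUE BLUE RED RED BLUE RED BLUE RED RED BLUE BLUE.
G(R) = { none | 0 } so -1
G(RR) = { none | -1 0 } so -2
G(RRB) = { -2 | -1 0 } so -3/2
G(RRBB) = { -2 -3/2 | -1 0 } so -5/4
G(RRBBB) = { -2 -3/2 -5/4 | -1 0 } so -9/8
G(RRBBBR) = { -2 -3/2 -5/4 | -9/8 -1 0 } so -19/16
G(RRBBBRR) = { -2 -3/2 -5/4 | -19/16 -9/8 -1 0 } so -39/32
G(RRBBBRRB) = { -2 -3/2 -5/4 -39/32 | -19/16 -9/8 -1 0 } so -77/64
G(RRBBBRRBR) = { -2 -3/2 -5/4 -39/32 | -77/64 -19/16 -9/8 -1 0 } so -155/128
G(RRBBBRRBRB) = { -2 -3/2 -5/4 -39/32 -155/128 | -77/64 -19/16 -9/8 -1 0 } so -309/256
G(RRBBBRRBRBR) = { -2 -3/2 -5/4 -39/32 -155/128 | -309/256 -77/64 -19/16 -9/8 -1 0 } so -619/512
G(RRBBBRRBRBRR) = { -2 -3/2 -5/4 -39/32 -155/128 | -619/512 -309/256 -77/64 -19/16 -9/8 -1 0 } so -1239/1024
G(RRBBBRRBRBRRB) = { -2 -3/2 -5/4 -39/32 -155/128 -1239/1024 | -619/512 -309/256 -77/64 -19/16 -9/8 -1 0 } so -2477/2048
G(RRBBBRRBRBRRBB) = { -2 -3/2 -5/4 -39/32 -155/128 -1239/1024 -2477/2048 | -619/512 -309/256 -77/64 -19/16 -9/8 -1 0 } so -4953/4096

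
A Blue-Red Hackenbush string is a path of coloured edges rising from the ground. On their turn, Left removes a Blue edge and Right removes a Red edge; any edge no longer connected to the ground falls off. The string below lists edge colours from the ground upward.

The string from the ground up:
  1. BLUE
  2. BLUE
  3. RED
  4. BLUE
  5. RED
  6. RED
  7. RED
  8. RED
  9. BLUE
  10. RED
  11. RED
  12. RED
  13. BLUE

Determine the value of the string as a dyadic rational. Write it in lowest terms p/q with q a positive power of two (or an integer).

step 1: add BLUE to get B; options L={ 0 } R={ none } — 1
step 2: add BLUE to get BB; options L={ 0 1 } R={ none } — 2
step 3: add RED to get BBR; options L={ 0 1 } R={ 2 } — 3/2
step 4: add BLUE to get BBRB; options L={ 0 1 3/2 } R={ 2 } — 7/4
step 5: add RED to get BBRBR; options L={ 0 1 3/2 } R={ 7/4 2 } — 13/8
step 6: add RED to get BBRBRR; options L={ 0 1 3/2 } R={ 13/8 7/4 2 } — 25/16
step 7: add RED to get BBRBRRR; options L={ 0 1 3/2 } R={ 25/16 13/8 7/4 2 } — 49/32
step 8: add RED to get BBRBRRRR; options L={ 0 1 3/2 } R={ 49/32 25/16 13/8 7/4 2 } — 97/64
step 9: add BLUE to get BBRBRRRRB; options L={ 0 1 3/2 97/64 } R={ 49/32 25/16 13/8 7/4 2 } — 195/128
step 10: add RED to get BBRBRRRRBR; options L={ 0 1 3/2 97/64 } R={ 195/128 49/32 25/16 13/8 7/4 2 } — 389/256
step 11: add RED to get BBRBRRRRBRR; options L={ 0 1 3/2 97/64 } R={ 389/256 195/128 49/32 25/16 13/8 7/4 2 } — 777/512
step 12: add RED to get BBRBRRRRBRRR; options L={ 0 1 3/2 97/64 } R={ 777/512 389/256 195/128 49/32 25/16 13/8 7/4 2 } — 1553/1024
step 13: add BLUE to get BBRBRRRRBRRRB; options L={ 0 1 3/2 97/64 1553/1024 } R={ 777/512 389/256 195/128 49/32 25/16 13/8 7/4 2 } — 3107/2048

3107/2048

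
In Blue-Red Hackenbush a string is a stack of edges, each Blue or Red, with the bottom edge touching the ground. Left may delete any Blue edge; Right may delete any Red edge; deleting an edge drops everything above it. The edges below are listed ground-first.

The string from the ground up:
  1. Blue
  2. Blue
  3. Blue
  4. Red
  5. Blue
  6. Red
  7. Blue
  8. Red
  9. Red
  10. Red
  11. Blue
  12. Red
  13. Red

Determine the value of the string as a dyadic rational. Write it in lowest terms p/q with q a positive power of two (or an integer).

2697/1024

Build value(s[:k]) for k = 1..13, string s = Blue Blue Blue Red Blue Red Blue Red Red Red Blue Red Red.
1 of 13 · B · max L 0 · min R +∞ → 1
2 of 13 · BB · max L 1 · min R +∞ → 2
3 of 13 · BBB · max L 2 · min R +∞ → 3
4 of 13 · BBBR · max L 2 · min R 3 → 5/2
5 of 13 · BBBRB · max L 5/2 · min R 3 → 11/4
6 of 13 · BBBRBR · max L 5/2 · min R 11/4 → 21/8
7 of 13 · BBBRBRB · max L 21/8 · min R 11/4 → 43/16
8 of 13 · BBBRBRBR · max L 21/8 · min R 43/16 → 85/32
9 of 13 · BBBRBRBRR · max L 21/8 · min R 85/32 → 169/64
10 of 13 · BBBRBRBRRR · max L 21/8 · min R 169/64 → 337/128
11 of 13 · BBBRBRBRRRB · max L 337/128 · min R 169/64 → 675/256
12 of 13 · BBBRBRBRRRBR · max L 337/128 · min R 675/256 → 1349/512
13 of 13 · BBBRBRBRRRBRR · max L 337/128 · min R 1349/512 → 2697/1024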